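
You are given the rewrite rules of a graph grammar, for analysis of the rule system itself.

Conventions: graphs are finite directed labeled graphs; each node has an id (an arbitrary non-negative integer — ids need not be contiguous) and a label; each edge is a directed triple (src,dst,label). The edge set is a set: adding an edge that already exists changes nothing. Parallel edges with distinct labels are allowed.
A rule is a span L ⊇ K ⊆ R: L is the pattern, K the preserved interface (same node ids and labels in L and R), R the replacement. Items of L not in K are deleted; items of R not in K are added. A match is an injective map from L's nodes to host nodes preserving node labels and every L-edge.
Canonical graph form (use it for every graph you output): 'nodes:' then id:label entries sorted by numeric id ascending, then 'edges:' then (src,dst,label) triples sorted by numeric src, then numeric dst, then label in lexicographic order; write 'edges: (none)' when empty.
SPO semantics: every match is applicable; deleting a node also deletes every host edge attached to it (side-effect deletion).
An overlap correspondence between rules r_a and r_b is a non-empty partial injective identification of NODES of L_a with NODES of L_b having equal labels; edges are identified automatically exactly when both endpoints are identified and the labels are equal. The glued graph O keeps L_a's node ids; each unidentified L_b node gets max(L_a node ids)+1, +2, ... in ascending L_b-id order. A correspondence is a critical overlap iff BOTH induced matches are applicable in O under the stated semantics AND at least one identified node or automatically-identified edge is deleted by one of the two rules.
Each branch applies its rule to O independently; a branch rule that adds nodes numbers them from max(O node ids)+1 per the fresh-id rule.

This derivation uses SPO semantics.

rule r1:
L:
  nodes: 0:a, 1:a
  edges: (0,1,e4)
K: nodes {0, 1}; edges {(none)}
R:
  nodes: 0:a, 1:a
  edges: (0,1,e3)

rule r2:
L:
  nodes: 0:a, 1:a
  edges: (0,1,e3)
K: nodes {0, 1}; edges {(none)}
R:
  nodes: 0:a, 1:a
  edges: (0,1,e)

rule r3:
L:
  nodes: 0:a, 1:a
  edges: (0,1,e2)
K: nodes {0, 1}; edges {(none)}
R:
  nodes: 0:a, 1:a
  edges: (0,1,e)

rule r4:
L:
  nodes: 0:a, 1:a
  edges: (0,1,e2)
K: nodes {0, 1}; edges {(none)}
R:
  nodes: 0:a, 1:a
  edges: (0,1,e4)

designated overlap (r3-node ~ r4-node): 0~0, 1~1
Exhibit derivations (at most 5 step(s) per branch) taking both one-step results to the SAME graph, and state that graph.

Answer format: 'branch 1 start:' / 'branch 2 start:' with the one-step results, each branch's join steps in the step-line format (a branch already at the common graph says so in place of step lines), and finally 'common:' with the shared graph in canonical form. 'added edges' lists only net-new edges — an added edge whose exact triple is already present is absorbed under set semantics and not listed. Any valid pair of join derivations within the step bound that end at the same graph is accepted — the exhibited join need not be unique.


branch 1 start:
nodes: 0:a, 1:a
edges: (0,1,e)
branch 2 start:
nodes: 0:a, 1:a
edges: (0,1,e4)
branch 1: already at the common graph (0 steps)
branch 2 step 1: rule r1; match: 0->0, 1->1; deleted nodes (none); deleted edges (0,1,e4); added nodes (none); added edges (0,1,e3); result: nodes: 0:a, 1:a edges: (0,1,e3)
branch 2 step 2: rule r2; match: 0->0, 1->1; deleted nodes (none); deleted edges (0,1,e3); added nodes (none); added edges (0,1,e); result: nodes: 0:a, 1:a edges: (0,1,e)
common:
nodes: 0:a, 1:a
edges: (0,1,e)


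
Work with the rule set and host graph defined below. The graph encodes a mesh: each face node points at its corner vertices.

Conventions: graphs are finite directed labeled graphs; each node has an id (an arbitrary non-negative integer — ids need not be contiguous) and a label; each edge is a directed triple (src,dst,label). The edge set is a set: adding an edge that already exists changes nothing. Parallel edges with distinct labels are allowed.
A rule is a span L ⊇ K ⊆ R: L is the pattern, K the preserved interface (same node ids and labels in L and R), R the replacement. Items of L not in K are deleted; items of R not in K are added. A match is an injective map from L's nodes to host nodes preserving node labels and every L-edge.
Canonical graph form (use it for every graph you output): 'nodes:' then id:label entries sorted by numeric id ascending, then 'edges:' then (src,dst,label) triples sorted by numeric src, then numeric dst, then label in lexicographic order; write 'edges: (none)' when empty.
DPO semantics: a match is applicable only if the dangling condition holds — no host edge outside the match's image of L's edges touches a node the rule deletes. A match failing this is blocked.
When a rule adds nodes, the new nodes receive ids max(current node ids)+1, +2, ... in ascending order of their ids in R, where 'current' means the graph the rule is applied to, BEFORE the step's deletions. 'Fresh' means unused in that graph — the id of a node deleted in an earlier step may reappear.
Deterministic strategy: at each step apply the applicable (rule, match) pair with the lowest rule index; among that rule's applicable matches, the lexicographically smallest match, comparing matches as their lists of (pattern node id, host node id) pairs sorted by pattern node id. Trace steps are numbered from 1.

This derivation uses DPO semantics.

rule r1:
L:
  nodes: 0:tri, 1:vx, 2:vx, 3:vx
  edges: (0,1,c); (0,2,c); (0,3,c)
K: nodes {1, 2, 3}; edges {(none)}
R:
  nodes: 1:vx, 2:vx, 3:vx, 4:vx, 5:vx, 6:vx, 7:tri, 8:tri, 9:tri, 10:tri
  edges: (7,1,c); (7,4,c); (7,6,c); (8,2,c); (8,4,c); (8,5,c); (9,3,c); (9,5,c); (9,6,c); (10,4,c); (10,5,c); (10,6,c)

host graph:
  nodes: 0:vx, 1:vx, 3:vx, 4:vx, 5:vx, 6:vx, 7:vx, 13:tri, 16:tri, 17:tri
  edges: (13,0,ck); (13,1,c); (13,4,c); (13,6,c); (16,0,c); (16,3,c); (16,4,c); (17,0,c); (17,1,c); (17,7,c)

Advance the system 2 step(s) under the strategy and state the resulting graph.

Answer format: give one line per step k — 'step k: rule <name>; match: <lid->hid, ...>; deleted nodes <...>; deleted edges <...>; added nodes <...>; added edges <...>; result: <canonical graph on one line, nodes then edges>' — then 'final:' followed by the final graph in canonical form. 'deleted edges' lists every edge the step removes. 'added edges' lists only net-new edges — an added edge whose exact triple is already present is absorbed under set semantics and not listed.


step 1: rule r1; match: 0->16, 1->0, 2->3, 3->4; deleted nodes 16; deleted edges (16,0,c); (16,3,c); (16,4,c); added nodes 18, 19, 20, 21, 22, 23, 24; added edges (21,0,c); (21,18,c); (21,20,c); (22,3,c); (22,18,c); (22,19,c); (23,4,c); (23,19,c); (23,20,c); (24,18,c); (24,19,c); (24,20,c); result: nodes: 0:vx, 1:vx, 3:vx, 4:vx, 5:vx, 6:vx, 7:vx, 13:tri, 17:tri, 18:vx, 19:vx, 20:vx, 21:tri, 22:tri, 23:tri, 24:tri edges: (13,0,ck); (13,1,c); (13,4,c); (13,6,c); (17,0,c); (17,1,c); (17,7,c); (21,0,c); (21,18,c); (21,20,c); (22,3,c); (22,18,c); (22,19,c); (23,4,c); (23,19,c); (23,20,c); (24,18,c); (24,19,c); (24,20,c)
step 2: rule r1; match: 0->17, 1->0, 2->1, 3->7; deleted nodes 17; deleted edges (17,0,c); (17,1,c); (17,7,c); added nodes 25, 26, 27, 28, 29, 30, 31; added edges (28,0,c); (28,25,c); (28,27,c); (29,1,c); (29,25,c); (29,26,c); (30,7,c); (30,26,c); (30,27,c); (31,25,c); (31,26,c); (31,27,c); result: nodes: 0:vx, 1:vx, 3:vx, 4:vx, 5:vx, 6:vx, 7:vx, 13:tri, 18:vx, 19:vx, 20:vx, 21:tri, 22:tri, 23:tri, 24:tri, 25:vx, 26:vx, 27:vx, 28:tri, 29:tri, 30:tri, 31:tri edges: (13,0,ck); (13,1,c); (13,4,c); (13,6,c); (21,0,c); (21,18,c); (21,20,c); (22,3,c); (22,18,c); (22,19,c); (23,4,c); (23,19,c); (23,20,c); (24,18,c); (24,19,c); (24,20,c); (28,0,c); (28,25,c); (28,27,c); (29,1,c); (29,25,c); (29,26,c); (30,7,c); (30,26,c); (30,27,c); (31,25,c); (31,26,c); (31,27,c)
final:
nodes: 0:vx, 1:vx, 3:vx, 4:vx, 5:vx, 6:vx, 7:vx, 13:tri, 18:vx, 19:vx, 20:vx, 21:tri, 22:tri, 23:tri, 24:tri, 25:vx, 26:vx, 27:vx, 28:tri, 29:tri, 30:tri, 31:tri
edges: (13,0,ck); (13,1,c); (13,4,c); (13,6,c); (21,0,c); (21,18,c); (21,20,c); (22,3,c); (22,18,c); (22,19,c); (23,4,c); (23,19,c); (23,20,c); (24,18,c); (24,19,c); (24,20,c); (28,0,c); (28,25,c); (28,27,c); (29,1,c); (29,25,c); (29,26,c); (30,7,c); (30,26,c); (30,27,c); (31,25,c); (31,26,c); (31,27,c)


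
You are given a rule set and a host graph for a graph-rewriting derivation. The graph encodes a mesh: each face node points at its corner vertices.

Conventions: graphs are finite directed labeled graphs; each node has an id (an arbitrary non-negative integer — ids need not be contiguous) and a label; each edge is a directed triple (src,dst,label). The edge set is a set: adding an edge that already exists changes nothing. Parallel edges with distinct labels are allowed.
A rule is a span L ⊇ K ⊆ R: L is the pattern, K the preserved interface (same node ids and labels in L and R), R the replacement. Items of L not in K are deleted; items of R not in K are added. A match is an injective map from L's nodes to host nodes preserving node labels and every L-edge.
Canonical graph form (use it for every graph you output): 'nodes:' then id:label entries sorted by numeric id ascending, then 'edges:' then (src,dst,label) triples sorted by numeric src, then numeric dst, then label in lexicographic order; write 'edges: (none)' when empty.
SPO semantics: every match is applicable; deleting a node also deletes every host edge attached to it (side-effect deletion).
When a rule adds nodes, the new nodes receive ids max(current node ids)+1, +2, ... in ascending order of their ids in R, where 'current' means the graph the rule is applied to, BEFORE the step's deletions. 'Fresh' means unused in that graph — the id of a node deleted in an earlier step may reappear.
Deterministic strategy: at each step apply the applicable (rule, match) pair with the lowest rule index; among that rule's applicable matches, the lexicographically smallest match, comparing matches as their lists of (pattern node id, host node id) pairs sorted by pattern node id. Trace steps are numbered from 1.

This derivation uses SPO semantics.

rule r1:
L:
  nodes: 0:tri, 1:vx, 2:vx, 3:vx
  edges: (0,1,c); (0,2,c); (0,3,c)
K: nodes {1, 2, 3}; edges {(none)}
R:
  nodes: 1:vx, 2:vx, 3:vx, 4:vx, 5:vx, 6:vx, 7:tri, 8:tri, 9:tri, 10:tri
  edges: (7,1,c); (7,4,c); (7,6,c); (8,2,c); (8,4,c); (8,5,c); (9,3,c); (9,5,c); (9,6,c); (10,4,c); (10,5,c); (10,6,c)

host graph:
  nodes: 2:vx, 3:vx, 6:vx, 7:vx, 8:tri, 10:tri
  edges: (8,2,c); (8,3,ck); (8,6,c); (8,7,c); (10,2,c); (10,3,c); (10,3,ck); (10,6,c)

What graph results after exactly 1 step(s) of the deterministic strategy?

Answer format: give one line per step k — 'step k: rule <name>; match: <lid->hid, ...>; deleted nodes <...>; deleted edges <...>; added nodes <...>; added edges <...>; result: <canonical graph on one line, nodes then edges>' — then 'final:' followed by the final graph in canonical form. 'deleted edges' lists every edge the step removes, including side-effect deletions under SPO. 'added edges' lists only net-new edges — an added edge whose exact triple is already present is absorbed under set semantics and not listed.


step 1: rule r1; match: 0->8, 1->2, 2->6, 3->7; deleted nodes 8; deleted edges (8,2,c); (8,3,ck); (8,6,c); (8,7,c); added nodes 11, 12, 13, 14, 15, 16, 17; added edges (14,2,c); (14,11,c); (14,13,c); (15,6,c); (15,11,c); (15,12,c); (16,7,c); (16,12,c); (16,13,c); (17,11,c); (17,12,c); (17,13,c); result: nodes: 2:vx, 3:vx, 6:vx, 7:vx, 10:tri, 11:vx, 12:vx, 13:vx, 14:tri, 15:tri, 16:tri, 17:tri edges: (10,2,c); (10,3,c); (10,3,ck); (10,6,c); (14,2,c); (14,11,c); (14,13,c); (15,6,c); (15,11,c); (15,12,c); (16,7,c); (16,12,c); (16,13,c); (17,11,c); (17,12,c); (17,13,c)
final:
nodes: 2:vx, 3:vx, 6:vx, 7:vx, 10:tri, 11:vx, 12:vx, 13:vx, 14:tri, 15:tri, 16:tri, 17:tri
edges: (10,2,c); (10,3,c); (10,3,ck); (10,6,c); (14,2,c); (14,11,c); (14,13,c); (15,6,c); (15,11,c); (15,12,c); (16,7,c); (16,12,c); (16,13,c); (17,11,c); (17,12,c); (17,13,c)


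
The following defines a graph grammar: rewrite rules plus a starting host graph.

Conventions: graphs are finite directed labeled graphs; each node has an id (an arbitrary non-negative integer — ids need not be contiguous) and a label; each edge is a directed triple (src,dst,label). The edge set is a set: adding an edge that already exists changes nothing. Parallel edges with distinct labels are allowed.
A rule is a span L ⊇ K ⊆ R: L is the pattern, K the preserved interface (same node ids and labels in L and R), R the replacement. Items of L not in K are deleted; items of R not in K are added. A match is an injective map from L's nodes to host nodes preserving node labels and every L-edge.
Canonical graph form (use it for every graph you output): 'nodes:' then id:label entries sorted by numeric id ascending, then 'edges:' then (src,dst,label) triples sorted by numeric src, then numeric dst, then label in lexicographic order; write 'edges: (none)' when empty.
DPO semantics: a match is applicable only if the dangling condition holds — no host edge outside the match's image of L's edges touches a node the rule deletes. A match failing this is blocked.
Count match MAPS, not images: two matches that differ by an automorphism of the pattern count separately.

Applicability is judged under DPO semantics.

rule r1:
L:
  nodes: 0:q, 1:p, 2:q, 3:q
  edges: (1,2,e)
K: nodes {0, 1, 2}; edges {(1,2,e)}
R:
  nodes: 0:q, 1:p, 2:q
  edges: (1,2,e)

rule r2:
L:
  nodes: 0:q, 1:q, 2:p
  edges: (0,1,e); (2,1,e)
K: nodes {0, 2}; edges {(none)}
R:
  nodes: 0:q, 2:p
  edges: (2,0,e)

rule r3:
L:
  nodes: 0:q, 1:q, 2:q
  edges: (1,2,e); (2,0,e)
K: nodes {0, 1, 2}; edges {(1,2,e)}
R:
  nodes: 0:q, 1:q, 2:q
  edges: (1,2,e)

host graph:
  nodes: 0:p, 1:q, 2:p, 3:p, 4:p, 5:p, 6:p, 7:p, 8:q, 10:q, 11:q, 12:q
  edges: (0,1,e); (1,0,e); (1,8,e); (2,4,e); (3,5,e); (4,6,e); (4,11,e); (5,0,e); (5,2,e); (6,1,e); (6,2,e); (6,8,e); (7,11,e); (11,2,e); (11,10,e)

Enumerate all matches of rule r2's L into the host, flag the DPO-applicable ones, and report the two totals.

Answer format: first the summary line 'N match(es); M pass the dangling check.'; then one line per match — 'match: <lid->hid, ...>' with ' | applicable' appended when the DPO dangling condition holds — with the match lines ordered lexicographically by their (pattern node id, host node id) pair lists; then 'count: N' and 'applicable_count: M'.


1 match(es); 1 pass the dangling check.
match: 0->1, 1->8, 2->6 | applicable
count: 1
applicable_count: 1


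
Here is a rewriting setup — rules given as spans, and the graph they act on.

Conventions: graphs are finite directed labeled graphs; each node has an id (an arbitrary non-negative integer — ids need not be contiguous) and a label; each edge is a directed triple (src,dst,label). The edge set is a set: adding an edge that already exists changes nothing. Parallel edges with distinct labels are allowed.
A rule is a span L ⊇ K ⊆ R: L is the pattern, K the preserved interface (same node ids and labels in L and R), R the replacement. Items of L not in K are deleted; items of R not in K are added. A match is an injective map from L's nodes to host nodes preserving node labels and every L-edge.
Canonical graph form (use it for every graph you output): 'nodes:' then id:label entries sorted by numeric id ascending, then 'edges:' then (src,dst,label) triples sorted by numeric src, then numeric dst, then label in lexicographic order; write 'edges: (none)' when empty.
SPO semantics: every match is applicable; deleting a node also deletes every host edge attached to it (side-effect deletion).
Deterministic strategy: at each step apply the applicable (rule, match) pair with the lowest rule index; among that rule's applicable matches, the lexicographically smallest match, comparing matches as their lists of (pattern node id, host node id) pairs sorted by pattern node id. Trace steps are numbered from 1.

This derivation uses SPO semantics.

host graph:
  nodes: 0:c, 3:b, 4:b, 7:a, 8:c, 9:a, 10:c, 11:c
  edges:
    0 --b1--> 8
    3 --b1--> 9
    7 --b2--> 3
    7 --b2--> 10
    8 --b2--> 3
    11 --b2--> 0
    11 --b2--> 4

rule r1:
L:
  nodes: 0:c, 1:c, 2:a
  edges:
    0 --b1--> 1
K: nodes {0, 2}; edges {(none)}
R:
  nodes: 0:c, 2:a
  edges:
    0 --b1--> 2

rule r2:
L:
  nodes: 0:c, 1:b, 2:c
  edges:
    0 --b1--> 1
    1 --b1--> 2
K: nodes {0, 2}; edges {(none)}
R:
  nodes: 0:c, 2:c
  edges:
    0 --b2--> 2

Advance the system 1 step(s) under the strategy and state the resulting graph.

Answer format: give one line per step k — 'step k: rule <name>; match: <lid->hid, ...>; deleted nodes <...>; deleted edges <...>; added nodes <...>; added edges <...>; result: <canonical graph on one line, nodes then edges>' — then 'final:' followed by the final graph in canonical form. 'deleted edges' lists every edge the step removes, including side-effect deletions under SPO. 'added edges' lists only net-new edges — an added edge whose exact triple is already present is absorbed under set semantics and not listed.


step 1: rule r1; match: 0->0, 1->8, 2->7; deleted nodes 8; deleted edges (0,8,b1); (8,3,b2); added nodes (none); added edges (0,7,b1); result: nodes: 0:c, 3:b, 4:b, 7:a, 9:a, 10:c, 11:c edges: (0,7,b1); (3,9,b1); (7,3,b2); (7,10,b2); (11,0,b2); (11,4,b2)
final:
nodes: 0:c, 3:b, 4:b, 7:a, 9:a, 10:c, 11:c
edges: (0,7,b1); (3,9,b1); (7,3,b2); (7,10,b2); (11,0,b2); (11,4,b2)


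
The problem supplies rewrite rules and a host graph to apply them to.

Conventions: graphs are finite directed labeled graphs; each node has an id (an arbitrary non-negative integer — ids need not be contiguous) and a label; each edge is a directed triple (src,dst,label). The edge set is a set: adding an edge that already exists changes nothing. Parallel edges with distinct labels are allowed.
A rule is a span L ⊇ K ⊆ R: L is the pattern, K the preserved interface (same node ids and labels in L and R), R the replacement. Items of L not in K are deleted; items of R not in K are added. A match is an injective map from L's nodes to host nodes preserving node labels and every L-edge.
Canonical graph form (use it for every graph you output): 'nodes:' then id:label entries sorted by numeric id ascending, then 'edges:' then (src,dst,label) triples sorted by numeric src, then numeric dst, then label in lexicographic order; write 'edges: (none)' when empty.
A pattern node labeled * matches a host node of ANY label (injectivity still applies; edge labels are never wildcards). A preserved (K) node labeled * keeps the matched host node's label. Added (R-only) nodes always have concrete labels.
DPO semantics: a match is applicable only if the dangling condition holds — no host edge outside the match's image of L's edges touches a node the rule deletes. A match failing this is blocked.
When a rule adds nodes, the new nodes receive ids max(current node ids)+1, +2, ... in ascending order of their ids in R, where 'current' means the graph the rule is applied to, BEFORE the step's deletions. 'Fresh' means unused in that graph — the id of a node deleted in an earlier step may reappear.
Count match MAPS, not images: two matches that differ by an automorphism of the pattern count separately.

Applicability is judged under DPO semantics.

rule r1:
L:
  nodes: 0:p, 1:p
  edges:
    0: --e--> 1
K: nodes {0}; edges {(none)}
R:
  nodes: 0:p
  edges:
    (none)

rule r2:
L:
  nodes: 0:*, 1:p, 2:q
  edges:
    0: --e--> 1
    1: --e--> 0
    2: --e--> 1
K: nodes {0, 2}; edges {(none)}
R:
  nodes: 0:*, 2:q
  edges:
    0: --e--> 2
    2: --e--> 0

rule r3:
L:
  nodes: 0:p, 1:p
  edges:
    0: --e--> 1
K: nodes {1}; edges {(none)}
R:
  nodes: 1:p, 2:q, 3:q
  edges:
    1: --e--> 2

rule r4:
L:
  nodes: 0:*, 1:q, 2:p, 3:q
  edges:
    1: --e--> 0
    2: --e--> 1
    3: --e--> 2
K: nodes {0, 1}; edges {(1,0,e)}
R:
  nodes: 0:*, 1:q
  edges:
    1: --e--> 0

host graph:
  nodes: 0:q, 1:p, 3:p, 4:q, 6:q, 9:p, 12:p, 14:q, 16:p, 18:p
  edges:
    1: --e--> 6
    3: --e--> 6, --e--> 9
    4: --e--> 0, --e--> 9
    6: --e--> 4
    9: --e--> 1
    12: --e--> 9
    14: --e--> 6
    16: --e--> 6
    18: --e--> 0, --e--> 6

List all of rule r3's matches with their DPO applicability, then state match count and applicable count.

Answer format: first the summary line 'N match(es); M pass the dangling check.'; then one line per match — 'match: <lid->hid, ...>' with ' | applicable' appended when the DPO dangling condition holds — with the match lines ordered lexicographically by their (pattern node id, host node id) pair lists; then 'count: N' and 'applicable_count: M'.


3 match(es); 1 pass the dangling check.
match: 0->3, 1->9
match: 0->9, 1->1
match: 0->12, 1->9 | applicable
count: 3
applicable_count: 1


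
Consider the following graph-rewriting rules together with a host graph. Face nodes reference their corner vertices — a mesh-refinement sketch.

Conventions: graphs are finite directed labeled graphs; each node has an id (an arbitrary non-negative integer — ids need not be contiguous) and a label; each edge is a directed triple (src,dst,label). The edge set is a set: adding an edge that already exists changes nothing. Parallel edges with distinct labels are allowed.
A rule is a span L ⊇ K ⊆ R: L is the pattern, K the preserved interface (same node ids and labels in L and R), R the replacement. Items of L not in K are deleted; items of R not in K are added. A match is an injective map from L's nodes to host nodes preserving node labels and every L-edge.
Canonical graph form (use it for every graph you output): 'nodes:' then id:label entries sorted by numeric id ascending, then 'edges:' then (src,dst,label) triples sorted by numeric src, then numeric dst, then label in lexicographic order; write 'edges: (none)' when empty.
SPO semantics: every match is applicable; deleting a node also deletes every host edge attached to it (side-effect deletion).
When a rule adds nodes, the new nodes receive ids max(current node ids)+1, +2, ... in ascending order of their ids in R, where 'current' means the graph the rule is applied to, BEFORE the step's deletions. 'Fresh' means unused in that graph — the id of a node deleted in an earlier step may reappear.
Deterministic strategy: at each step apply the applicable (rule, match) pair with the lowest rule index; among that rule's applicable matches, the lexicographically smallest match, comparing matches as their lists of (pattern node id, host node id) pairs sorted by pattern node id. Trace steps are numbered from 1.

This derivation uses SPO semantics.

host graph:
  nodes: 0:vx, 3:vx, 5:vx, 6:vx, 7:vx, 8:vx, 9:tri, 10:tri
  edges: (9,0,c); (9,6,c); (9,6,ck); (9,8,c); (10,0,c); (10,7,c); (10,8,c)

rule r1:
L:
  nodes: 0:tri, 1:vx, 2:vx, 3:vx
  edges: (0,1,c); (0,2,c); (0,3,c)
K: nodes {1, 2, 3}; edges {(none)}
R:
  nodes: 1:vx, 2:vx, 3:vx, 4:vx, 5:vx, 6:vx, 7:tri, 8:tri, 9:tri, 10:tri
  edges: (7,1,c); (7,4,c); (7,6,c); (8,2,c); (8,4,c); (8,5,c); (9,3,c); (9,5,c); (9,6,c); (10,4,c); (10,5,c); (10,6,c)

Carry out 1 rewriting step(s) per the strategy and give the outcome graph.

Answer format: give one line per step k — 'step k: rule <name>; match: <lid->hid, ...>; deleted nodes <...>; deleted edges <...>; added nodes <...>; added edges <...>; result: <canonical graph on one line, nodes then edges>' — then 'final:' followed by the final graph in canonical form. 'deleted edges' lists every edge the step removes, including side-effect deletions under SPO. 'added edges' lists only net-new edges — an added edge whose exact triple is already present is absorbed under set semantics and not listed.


step 1: rule r1; match: 0->9, 1->0, 2->6, 3->8; deleted nodes 9; deleted edges (9,0,c); (9,6,c); (9,6,ck); (9,8,c); added nodes 11, 12, 13, 14, 15, 16, 17; added edges (14,0,c); (14,11,c); (14,13,c); (15,6,c); (15,11,c); (15,12,c); (16,8,c); (16,12,c); (16,13,c); (17,11,c); (17,12,c); (17,13,c); result: nodes: 0:vx, 3:vx, 5:vx, 6:vx, 7:vx, 8:vx, 10:tri, 11:vx, 12:vx, 13:vx, 14:tri, 15:tri, 16:tri, 17:tri edges: (10,0,c); (10,7,c); (10,8,c); (14,0,c); (14,11,c); (14,13,c); (15,6,c); (15,11,c); (15,12,c); (16,8,c); (16,12,c); (16,13,c); (17,11,c); (17,12,c); (17,13,c)
final:
nodes: 0:vx, 3:vx, 5:vx, 6:vx, 7:vx, 8:vx, 10:tri, 11:vx, 12:vx, 13:vx, 14:tri, 15:tri, 16:tri, 17:tri
edges: (10,0,c); (10,7,c); (10,8,c); (14,0,c); (14,11,c); (14,13,c); (15,6,c); (15,11,c); (15,12,c); (16,8,c); (16,12,c); (16,13,c); (17,11,c); (17,12,c); (17,13,c)


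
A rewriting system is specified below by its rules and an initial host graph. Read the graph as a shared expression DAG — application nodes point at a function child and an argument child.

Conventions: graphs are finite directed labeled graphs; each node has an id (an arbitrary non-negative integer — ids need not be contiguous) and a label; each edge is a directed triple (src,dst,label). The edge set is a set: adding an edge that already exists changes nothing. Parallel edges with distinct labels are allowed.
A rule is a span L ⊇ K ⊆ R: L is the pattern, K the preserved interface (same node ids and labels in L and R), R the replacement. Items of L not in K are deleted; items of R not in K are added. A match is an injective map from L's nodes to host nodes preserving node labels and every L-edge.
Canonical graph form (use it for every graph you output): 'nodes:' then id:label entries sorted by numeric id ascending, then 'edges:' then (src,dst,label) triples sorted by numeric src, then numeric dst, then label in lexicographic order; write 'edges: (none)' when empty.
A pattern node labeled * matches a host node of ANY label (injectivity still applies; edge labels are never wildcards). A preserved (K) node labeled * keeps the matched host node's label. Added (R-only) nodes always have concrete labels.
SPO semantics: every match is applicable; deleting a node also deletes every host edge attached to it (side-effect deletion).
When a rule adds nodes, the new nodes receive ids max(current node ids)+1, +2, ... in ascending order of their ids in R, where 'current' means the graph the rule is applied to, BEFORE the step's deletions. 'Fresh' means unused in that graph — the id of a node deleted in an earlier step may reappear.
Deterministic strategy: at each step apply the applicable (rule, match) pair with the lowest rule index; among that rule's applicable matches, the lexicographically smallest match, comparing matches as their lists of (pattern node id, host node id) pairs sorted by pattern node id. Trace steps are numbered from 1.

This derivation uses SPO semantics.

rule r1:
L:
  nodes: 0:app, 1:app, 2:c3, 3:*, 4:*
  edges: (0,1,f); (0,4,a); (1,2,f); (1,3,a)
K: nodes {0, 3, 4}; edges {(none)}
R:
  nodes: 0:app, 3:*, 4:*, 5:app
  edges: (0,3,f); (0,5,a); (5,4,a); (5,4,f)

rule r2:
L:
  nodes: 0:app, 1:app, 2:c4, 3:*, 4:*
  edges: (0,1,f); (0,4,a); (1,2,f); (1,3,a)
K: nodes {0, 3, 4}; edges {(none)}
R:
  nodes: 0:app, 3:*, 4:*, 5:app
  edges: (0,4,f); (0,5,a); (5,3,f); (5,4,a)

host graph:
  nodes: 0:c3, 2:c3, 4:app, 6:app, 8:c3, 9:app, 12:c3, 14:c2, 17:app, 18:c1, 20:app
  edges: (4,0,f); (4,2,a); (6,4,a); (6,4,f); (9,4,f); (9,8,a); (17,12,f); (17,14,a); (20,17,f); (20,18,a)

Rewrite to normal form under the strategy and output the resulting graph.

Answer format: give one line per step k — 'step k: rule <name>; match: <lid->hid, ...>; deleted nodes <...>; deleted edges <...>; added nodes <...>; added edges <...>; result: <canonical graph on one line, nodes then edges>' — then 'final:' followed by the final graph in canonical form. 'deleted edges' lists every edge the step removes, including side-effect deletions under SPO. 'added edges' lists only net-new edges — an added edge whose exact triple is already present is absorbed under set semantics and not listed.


step 1: rule r1; match: 0->9, 1->4, 2->0, 3->2, 4->8; deleted nodes 0, 4; deleted edges (4,0,f); (4,2,a); (6,4,a); (6,4,f); (9,4,f); (9,8,a); added nodes 21; added edges (9,2,f); (9,21,a); (21,8,a); (21,8,f); result: nodes: 2:c3, 6:app, 8:c3, 9:app, 12:c3, 14:c2, 17:app, 18:c1, 20:app, 21:app edges: (9,2,f); (9,21,a); (17,12,f); (17,14,a); (20,17,f); (20,18,a); (21,8,a); (21,8,f)
step 2: rule r1; match: 0->20, 1->17, 2->12, 3->14, 4->18; deleted nodes 12, 17; deleted edges (17,12,f); (17,14,a); (20,17,f); (20,18,a); added nodes 22; added edges (20,14,f); (20,22,a); (22,18,a); (22,18,f); result: nodes: 2:c3, 6:app, 8:c3, 9:app, 14:c2, 18:c1, 20:app, 21:app, 22:app edges: (9,2,f); (9,21,a); (20,14,f); (20,22,a); (21,8,a); (21,8,f); (22,18,a); (22,18,f)
final:
nodes: 2:c3, 6:app, 8:c3, 9:app, 14:c2, 18:c1, 20:app, 21:app, 22:app
edges: (9,2,f); (9,21,a); (20,14,f); (20,22,a); (21,8,a); (21,8,f); (22,18,a); (22,18,f)


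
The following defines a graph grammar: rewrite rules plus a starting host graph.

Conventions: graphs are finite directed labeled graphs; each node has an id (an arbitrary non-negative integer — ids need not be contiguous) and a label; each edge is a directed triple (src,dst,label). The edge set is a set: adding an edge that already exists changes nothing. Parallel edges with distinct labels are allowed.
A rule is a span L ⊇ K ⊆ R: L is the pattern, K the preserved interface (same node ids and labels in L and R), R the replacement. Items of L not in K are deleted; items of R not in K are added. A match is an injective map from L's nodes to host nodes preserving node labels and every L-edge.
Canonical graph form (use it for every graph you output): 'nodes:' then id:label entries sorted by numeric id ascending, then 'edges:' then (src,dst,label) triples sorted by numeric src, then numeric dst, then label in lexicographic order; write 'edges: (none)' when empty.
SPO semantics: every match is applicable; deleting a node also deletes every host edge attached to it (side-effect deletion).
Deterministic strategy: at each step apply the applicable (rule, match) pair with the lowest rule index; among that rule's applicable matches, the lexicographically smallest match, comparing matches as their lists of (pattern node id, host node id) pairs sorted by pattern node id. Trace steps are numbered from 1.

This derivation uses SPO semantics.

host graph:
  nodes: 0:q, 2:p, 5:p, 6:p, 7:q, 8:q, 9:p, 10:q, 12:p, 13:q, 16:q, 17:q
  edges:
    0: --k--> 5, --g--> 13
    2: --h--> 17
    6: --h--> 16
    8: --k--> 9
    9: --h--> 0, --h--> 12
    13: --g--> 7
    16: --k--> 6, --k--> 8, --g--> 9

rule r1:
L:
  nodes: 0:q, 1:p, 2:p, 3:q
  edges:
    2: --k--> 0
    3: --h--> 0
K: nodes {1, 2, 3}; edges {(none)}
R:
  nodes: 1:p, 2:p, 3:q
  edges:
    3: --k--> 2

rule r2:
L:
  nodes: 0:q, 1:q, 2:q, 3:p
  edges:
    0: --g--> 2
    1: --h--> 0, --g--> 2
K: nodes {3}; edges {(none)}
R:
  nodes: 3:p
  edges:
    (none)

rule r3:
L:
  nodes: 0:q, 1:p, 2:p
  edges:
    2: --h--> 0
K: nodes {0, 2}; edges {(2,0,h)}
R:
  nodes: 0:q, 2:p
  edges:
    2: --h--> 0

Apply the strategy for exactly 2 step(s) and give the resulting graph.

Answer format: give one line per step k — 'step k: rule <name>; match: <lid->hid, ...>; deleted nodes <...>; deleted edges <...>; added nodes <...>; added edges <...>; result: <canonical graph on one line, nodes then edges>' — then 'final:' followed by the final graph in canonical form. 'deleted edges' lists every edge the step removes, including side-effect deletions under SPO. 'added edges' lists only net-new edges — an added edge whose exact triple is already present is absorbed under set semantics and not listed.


step 1: rule r3; match: 0->0, 1->2, 2->9; deleted nodes 2; deleted edges (2,17,h); added nodes (none); added edges (none); result: nodes: 0:q, 5:p, 6:p, 7:q, 8:q, 9:p, 10:q, 12:p, 13:q, 16:q, 17:q edges: (0,5,k); (0,13,g); (6,16,h); (8,9,k); (9,0,h); (9,12,h); (13,7,g); (16,6,k); (16,8,k); (16,9,g)
step 2: rule r3; match: 0->0, 1->5, 2->9; deleted nodes 5; deleted edges (0,5,k); added nodes (none); added edges (none); result: nodes: 0:q, 6:p, 7:q, 8:q, 9:p, 10:q, 12:p, 13:q, 16:q, 17:q edges: (0,13,g); (6,16,h); (8,9,k); (9,0,h); (9,12,h); (13,7,g); (16,6,k); (16,8,k); (16,9,g)
final:
nodes: 0:q, 6:p, 7:q, 8:q, 9:p, 10:q, 12:p, 13:q, 16:q, 17:q
edges: (0,13,g); (6,16,h); (8,9,k); (9,0,h); (9,12,h); (13,7,g); (16,6,k); (16,8,k); (16,9,g)


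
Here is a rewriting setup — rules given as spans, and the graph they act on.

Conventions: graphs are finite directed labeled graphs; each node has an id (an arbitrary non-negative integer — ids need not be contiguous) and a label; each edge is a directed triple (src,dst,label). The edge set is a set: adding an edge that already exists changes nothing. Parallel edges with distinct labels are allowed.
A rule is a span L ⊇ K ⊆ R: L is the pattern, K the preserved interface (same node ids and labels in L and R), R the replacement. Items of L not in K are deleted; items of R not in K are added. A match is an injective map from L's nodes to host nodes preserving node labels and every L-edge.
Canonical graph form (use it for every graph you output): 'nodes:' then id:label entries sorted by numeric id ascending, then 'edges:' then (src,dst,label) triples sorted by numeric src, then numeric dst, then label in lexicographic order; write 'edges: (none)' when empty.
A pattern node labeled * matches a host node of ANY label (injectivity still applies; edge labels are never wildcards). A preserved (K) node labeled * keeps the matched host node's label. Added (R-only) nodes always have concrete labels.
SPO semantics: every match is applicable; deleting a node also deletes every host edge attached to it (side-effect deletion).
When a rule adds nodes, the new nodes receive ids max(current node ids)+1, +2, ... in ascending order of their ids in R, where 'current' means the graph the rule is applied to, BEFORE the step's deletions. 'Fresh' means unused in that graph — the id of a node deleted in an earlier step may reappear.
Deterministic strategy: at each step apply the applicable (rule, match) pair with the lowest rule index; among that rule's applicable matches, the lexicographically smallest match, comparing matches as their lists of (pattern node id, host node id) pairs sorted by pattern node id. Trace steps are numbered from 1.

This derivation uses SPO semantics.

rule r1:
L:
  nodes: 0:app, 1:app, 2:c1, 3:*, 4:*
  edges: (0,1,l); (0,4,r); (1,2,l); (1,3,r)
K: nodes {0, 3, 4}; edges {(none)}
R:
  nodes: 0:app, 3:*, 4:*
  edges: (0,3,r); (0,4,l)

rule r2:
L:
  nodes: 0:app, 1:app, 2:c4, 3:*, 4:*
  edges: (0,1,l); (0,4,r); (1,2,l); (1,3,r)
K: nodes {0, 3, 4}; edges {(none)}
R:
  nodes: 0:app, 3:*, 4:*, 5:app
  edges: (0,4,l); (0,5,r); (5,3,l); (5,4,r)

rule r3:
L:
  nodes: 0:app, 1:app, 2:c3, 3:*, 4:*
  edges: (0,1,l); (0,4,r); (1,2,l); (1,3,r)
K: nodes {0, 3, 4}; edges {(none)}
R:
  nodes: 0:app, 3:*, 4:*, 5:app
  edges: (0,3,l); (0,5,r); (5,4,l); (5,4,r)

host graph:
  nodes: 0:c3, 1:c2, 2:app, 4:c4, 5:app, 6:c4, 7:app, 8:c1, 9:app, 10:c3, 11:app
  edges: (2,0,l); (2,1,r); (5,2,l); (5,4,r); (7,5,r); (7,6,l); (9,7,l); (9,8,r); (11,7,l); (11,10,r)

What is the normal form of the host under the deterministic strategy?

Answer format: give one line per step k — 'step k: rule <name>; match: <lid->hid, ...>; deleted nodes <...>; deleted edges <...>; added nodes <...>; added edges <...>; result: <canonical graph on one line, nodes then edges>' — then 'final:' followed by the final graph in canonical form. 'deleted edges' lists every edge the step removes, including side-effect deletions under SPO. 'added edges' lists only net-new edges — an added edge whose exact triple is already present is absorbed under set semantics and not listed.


step 1: rule r2; match: 0->9, 1->7, 2->6, 3->5, 4->8; deleted nodes 6, 7; deleted edges (7,5,r); (7,6,l); (9,7,l); (9,8,r); (11,7,l); added nodes 12; added edges (9,8,l); (9,12,r); (12,5,l); (12,8,r); result: nodes: 0:c3, 1:c2, 2:app, 4:c4, 5:app, 8:c1, 9:app, 10:c3, 11:app, 12:app edges: (2,0,l); (2,1,r); (5,2,l); (5,4,r); (9,8,l); (9,12,r); (11,10,r); (12,5,l); (12,8,r)
step 2: rule r3; match: 0->5, 1->2, 2->0, 3->1, 4->4; deleted nodes 0, 2; deleted edges (2,0,l); (2,1,r); (5,2,l); (5,4,r); added nodes 13; added edges (5,1,l); (5,13,r); (13,4,l); (13,4,r); result: nodes: 1:c2, 4:c4, 5:app, 8:c1, 9:app, 10:c3, 11:app, 12:app, 13:app edges: (5,1,l); (5,13,r); (9,8,l); (9,12,r); (11,10,r); (12,5,l); (12,8,r); (13,4,l); (13,4,r)
final:
nodes: 1:c2, 4:c4, 5:app, 8:c1, 9:app, 10:c3, 11:app, 12:app, 13:app
edges: (5,1,l); (5,13,r); (9,8,l); (9,12,r); (11,10,r); (12,5,l); (12,8,r); (13,4,l); (13,4,r)


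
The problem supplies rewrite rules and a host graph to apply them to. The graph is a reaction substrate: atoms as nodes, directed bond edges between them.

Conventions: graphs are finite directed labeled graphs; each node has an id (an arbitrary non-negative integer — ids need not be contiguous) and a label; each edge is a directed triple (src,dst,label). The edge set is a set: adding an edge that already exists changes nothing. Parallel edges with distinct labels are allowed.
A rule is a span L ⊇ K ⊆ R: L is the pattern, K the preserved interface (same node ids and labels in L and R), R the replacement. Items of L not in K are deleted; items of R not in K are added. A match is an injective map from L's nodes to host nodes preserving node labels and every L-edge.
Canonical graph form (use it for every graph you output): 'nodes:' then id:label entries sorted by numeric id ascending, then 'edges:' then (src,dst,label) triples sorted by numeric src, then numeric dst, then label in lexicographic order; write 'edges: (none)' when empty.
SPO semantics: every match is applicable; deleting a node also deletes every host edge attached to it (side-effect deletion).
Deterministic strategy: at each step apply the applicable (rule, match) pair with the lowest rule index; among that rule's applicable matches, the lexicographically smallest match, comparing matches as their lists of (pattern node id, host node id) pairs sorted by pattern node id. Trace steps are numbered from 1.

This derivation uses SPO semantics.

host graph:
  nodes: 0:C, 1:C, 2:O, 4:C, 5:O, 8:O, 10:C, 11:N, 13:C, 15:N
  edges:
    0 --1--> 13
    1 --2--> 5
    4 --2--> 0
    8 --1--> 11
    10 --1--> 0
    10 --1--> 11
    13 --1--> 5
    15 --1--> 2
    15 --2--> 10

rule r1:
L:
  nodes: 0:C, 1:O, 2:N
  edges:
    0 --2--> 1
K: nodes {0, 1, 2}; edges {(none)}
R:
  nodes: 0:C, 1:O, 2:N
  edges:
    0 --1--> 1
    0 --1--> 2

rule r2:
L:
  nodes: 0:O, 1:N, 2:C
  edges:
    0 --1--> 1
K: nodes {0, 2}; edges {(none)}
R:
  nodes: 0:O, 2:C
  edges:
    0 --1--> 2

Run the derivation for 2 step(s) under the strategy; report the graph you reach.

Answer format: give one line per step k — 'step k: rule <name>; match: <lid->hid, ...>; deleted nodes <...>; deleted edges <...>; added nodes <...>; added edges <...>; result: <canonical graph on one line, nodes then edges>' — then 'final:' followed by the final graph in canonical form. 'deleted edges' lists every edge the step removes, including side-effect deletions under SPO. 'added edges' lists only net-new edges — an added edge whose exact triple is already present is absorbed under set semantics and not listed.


step 1: rule r1; match: 0->1, 1->5, 2->11; deleted nodes (none); deleted edges (1,5,2); added nodes (none); added edges (1,5,1); (1,11,1); result: nodes: 0:C, 1:C, 2:O, 4:C, 5:O, 8:O, 10:C, 11:N, 13:C, 15:N edges: (0,13,1); (1,5,1); (1,11,1); (4,0,2); (8,11,1); (10,0,1); (10,11,1); (13,5,1); (15,2,1); (15,10,2)
step 2: rule r2; match: 0->8, 1->11, 2->0; deleted nodes 11; deleted edges (1,11,1); (8,11,1); (10,11,1); added nodes (none); added edges (8,0,1); result: nodes: 0:C, 1:C, 2:O, 4:C, 5:O, 8:O, 10:C, 13:C, 15:N edges: (0,13,1); (1,5,1); (4,0,2); (8,0,1); (10,0,1); (13,5,1); (15,2,1); (15,10,2)
final:
nodes: 0:C, 1:C, 2:O, 4:C, 5:O, 8:O, 10:C, 13:C, 15:N
edges: (0,13,1); (1,5,1); (4,0,2); (8,0,1); (10,0,1); (13,5,1); (15,2,1); (15,10,2)


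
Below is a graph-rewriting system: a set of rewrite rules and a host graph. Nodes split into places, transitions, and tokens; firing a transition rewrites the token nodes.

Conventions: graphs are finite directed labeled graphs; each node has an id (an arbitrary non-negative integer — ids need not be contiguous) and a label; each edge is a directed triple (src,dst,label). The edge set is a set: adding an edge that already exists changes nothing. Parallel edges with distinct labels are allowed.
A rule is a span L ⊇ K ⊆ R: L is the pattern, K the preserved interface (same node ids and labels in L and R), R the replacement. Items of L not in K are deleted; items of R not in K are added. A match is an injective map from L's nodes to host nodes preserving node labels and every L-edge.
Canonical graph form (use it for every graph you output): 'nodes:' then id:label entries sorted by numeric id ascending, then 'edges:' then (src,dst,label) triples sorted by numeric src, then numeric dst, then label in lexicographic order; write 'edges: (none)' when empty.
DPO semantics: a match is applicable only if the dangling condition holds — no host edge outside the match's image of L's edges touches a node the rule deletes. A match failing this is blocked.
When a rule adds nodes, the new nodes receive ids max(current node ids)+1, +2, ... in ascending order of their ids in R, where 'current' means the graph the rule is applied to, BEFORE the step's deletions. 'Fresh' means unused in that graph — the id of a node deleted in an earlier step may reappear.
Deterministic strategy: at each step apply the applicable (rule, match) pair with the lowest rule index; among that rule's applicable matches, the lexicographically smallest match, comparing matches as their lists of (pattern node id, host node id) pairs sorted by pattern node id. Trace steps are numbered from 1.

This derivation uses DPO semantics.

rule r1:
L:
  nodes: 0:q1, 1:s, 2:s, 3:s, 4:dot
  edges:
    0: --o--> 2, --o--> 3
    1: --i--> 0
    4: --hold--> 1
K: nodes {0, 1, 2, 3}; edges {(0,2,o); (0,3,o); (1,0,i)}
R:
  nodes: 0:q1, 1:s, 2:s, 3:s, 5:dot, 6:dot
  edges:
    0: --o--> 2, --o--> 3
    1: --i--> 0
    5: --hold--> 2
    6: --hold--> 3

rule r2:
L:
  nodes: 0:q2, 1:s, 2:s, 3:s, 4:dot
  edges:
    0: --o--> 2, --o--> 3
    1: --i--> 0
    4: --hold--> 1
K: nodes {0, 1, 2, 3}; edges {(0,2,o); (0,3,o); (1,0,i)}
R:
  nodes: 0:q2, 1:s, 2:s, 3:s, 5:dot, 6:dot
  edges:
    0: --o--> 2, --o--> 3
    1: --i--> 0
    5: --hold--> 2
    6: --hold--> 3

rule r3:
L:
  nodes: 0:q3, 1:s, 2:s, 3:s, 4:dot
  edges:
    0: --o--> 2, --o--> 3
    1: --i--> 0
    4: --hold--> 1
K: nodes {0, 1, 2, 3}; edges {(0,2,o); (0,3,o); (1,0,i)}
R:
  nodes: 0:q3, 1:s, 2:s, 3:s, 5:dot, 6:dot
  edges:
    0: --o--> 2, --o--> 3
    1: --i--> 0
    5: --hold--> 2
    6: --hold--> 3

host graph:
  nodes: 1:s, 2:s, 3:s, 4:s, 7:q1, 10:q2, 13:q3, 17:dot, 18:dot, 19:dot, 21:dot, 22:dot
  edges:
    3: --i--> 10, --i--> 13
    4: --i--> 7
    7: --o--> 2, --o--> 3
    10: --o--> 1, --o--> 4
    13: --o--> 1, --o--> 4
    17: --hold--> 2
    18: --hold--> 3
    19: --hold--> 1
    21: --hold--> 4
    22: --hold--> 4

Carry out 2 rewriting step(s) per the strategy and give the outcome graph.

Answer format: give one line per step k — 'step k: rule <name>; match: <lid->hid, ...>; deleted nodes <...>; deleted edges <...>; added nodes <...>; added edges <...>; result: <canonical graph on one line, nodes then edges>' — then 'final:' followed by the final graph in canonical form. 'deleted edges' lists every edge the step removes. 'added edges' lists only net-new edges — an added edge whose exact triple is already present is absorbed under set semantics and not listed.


step 1: rule r1; match: 0->7, 1->4, 2->2, 3->3, 4->21; deleted nodes 21; deleted edges (21,4,hold); added nodes 23, 24; added edges (23,2,hold); (24,3,hold); result: nodes: 1:s, 2:s, 3:s, 4:s, 7:q1, 10:q2, 13:q3, 17:dot, 18:dot, 19:dot, 22:dot, 23:dot, 24:dot edges: (3,10,i); (3,13,i); (4,7,i); (7,2,o); (7,3,o); (10,1,o); (10,4,o); (13,1,o); (13,4,o); (17,2,hold); (18,3,hold); (19,1,hold); (22,4,hold); (23,2,hold); (24,3,hold)
step 2: rule r1; match: 0->7, 1->4, 2->2, 3->3, 4->22; deleted nodes 22; deleted edges (22,4,hold); added nodes 25, 26; added edges (25,2,hold); (26,3,hold); result: nodes: 1:s, 2:s, 3:s, 4:s, 7:q1, 10:q2, 13:q3, 17:dot, 18:dot, 19:dot, 23:dot, 24:dot, 25:dot, 26:dot edges: (3,10,i); (3,13,i); (4,7,i); (7,2,o); (7,3,o); (10,1,o); (10,4,o); (13,1,o); (13,4,o); (17,2,hold); (18,3,hold); (19,1,hold); (23,2,hold); (24,3,hold); (25,2,hold); (26,3,hold)
final:
nodes: 1:s, 2:s, 3:s, 4:s, 7:q1, 10:q2, 13:q3, 17:dot, 18:dot, 19:dot, 23:dot, 24:dot, 25:dot, 26:dot
edges: (3,10,i); (3,13,i); (4,7,i); (7,2,o); (7,3,o); (10,1,o); (10,4,o); (13,1,o); (13,4,o); (17,2,hold); (18,3,hold); (19,1,hold); (23,2,hold); (24,3,hold); (25,2,hold); (26,3,hold)
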